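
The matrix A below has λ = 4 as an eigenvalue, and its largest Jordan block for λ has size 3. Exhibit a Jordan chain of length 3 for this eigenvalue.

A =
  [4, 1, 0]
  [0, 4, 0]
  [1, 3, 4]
A Jordan chain for λ = 4 of length 3:
v_1 = (0, 0, 1)ᵀ
v_2 = (1, 0, 3)ᵀ
v_3 = (0, 1, 0)ᵀ

Let N = A − (4)·I. We want v_3 with N^3 v_3 = 0 but N^2 v_3 ≠ 0; then v_{j-1} := N · v_j for j = 3, …, 2.

Pick v_3 = (0, 1, 0)ᵀ.
Then v_2 = N · v_3 = (1, 0, 3)ᵀ.
Then v_1 = N · v_2 = (0, 0, 1)ᵀ.

Sanity check: (A − (4)·I) v_1 = (0, 0, 0)ᵀ = 0. ✓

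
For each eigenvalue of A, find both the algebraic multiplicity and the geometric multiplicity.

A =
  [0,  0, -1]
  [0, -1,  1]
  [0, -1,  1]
λ = 0: alg = 3, geom = 1

Step 1 — factor the characteristic polynomial to read off the algebraic multiplicities:
  χ_A(x) = x^3

Step 2 — compute geometric multiplicities via the rank-nullity identity g(λ) = n − rank(A − λI):
  rank(A − (0)·I) = 2, so dim ker(A − (0)·I) = n − 2 = 1

Summary:
  λ = 0: algebraic multiplicity = 3, geometric multiplicity = 1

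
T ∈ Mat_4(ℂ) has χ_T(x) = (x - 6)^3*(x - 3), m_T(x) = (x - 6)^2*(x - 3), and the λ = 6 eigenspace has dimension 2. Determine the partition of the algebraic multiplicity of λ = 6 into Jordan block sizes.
Block sizes for λ = 6: [2, 1]

Step 1 — from the characteristic polynomial, algebraic multiplicity of λ = 6 is 3. From dim ker(T − (6)·I) = 2, there are exactly 2 Jordan blocks for λ = 6.
Step 2 — from the minimal polynomial, the factor (x − 6)^2 tells us the largest block for λ = 6 has size 2.
Step 3 — with total size 3, 2 blocks, and largest block 2, the block sizes (in nonincreasing order) are [2, 1].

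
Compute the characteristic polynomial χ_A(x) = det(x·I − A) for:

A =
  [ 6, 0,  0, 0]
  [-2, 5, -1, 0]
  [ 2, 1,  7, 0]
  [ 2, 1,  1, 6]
x^4 - 24*x^3 + 216*x^2 - 864*x + 1296

Expanding det(x·I − A) (e.g. by cofactor expansion or by noting that A is similar to its Jordan form J, which has the same characteristic polynomial as A) gives
  χ_A(x) = x^4 - 24*x^3 + 216*x^2 - 864*x + 1296
which factors as (x - 6)^4. The eigenvalues (with algebraic multiplicities) are λ = 6 with multiplicity 4.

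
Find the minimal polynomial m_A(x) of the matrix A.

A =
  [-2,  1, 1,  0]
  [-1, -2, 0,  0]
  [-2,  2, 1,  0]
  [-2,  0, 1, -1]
x^3 + 3*x^2 + 3*x + 1

The characteristic polynomial is χ_A(x) = (x + 1)^4, so the eigenvalues are known. The minimal polynomial is
  m_A(x) = Π_λ (x − λ)^{k_λ}
where k_λ is the size of the *largest* Jordan block for λ (equivalently, the smallest k with (A − λI)^k v = 0 for every generalised eigenvector v of λ).

  λ = -1: largest Jordan block has size 3, contributing (x + 1)^3

So m_A(x) = (x + 1)^3 = x^3 + 3*x^2 + 3*x + 1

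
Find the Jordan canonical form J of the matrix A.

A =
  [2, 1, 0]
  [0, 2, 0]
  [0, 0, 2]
J_2(2) ⊕ J_1(2)

The characteristic polynomial is
  det(x·I − A) = x^3 - 6*x^2 + 12*x - 8 = (x - 2)^3

Eigenvalues and multiplicities (the geometric multiplicity of λ is n − rank(A − λI), which equals the number of Jordan blocks for λ):
  λ = 2: algebraic multiplicity = 3, geometric multiplicity = 2

Determining the block sizes for each eigenvalue:
  λ = 2: 2 blocks summing to 3 forces exactly one block of size 2 and the rest size 1 → block sizes [2, 1]

Assembling the blocks gives a Jordan form
J =
  [2, 1, 0]
  [0, 2, 0]
  [0, 0, 2]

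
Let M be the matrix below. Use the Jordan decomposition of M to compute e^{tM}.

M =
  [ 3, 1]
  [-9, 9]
e^{tM} =
  [-3*t*exp(6*t) + exp(6*t), t*exp(6*t)]
  [-9*t*exp(6*t), 3*t*exp(6*t) + exp(6*t)]

Strategy: write M = P · J · P⁻¹ where J is a Jordan canonical form, so e^{tM} = P · e^{tJ} · P⁻¹, and e^{tJ} can be computed block-by-block.

M has Jordan form
J =
  [6, 1]
  [0, 6]
(up to reordering of blocks).

Per-block formulas:
  For a 2×2 Jordan block J_2(6): exp(t · J_2(6)) = e^(6t)·(I + t·N), where N is the 2×2 nilpotent shift.

After assembling e^{tJ} and conjugating by P, we get:

e^{tM} =
  [-3*t*exp(6*t) + exp(6*t), t*exp(6*t)]
  [-9*t*exp(6*t), 3*t*exp(6*t) + exp(6*t)]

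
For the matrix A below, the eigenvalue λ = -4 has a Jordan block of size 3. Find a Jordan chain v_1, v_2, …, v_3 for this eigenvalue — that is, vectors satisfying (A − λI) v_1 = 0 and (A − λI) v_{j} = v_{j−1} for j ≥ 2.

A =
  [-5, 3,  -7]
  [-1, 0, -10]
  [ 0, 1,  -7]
A Jordan chain for λ = -4 of length 3:
v_1 = (-2, -3, -1)ᵀ
v_2 = (-1, -1, 0)ᵀ
v_3 = (1, 0, 0)ᵀ

Let N = A − (-4)·I. We want v_3 with N^3 v_3 = 0 but N^2 v_3 ≠ 0; then v_{j-1} := N · v_j for j = 3, …, 2.

Pick v_3 = (1, 0, 0)ᵀ.
Then v_2 = N · v_3 = (-1, -1, 0)ᵀ.
Then v_1 = N · v_2 = (-2, -3, -1)ᵀ.

Sanity check: (A − (-4)·I) v_1 = (0, 0, 0)ᵀ = 0. ✓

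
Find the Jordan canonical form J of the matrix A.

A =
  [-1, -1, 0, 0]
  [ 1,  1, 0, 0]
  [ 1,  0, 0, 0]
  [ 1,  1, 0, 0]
J_3(0) ⊕ J_1(0)

The characteristic polynomial is
  det(x·I − A) = x^4

Eigenvalues and multiplicities (the geometric multiplicity of λ is n − rank(A − λI), which equals the number of Jordan blocks for λ):
  λ = 0: algebraic multiplicity = 4, geometric multiplicity = 2

Determining the block sizes for each eigenvalue:
  λ = 0: with am = 4 and gm = 2, the partition is not yet determined (e.g. several partitions of 4 into 2 parts exist). Let N = A − (0)·I. Computing rank(N^1) = 2, rank(N^2) = 1, rank(N^3) = 0; the number of blocks of size ≥ j is rank(N^{j−1}) − rank(N^j), giving [2, 1, 1]. So we have 1 block(s) of size 3, 1 block(s) of size 1 → block sizes [3, 1]

Assembling the blocks gives a Jordan form
J =
  [0, 1, 0, 0]
  [0, 0, 1, 0]
  [0, 0, 0, 0]
  [0, 0, 0, 0]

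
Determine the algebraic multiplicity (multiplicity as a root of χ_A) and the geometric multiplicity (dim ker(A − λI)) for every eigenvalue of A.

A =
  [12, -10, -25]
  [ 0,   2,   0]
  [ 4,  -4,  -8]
λ = 2: alg = 3, geom = 2

Step 1 — factor the characteristic polynomial to read off the algebraic multiplicities:
  χ_A(x) = (x - 2)^3

Step 2 — compute geometric multiplicities via the rank-nullity identity g(λ) = n − rank(A − λI):
  rank(A − (2)·I) = 1, so dim ker(A − (2)·I) = n − 1 = 2

Summary:
  λ = 2: algebraic multiplicity = 3, geometric multiplicity = 2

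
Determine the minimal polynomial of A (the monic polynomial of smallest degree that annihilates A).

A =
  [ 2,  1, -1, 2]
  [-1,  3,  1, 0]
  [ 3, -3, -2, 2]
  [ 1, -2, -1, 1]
x^3 - 3*x^2 + 3*x - 1

The characteristic polynomial is χ_A(x) = (x - 1)^4, so the eigenvalues are known. The minimal polynomial is
  m_A(x) = Π_λ (x − λ)^{k_λ}
where k_λ is the size of the *largest* Jordan block for λ (equivalently, the smallest k with (A − λI)^k v = 0 for every generalised eigenvector v of λ).

  λ = 1: largest Jordan block has size 3, contributing (x − 1)^3

So m_A(x) = (x - 1)^3 = x^3 - 3*x^2 + 3*x - 1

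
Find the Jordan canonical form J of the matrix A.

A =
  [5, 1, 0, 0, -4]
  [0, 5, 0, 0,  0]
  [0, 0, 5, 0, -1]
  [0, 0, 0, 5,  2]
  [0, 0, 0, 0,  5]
J_2(5) ⊕ J_2(5) ⊕ J_1(5)

The characteristic polynomial is
  det(x·I − A) = x^5 - 25*x^4 + 250*x^3 - 1250*x^2 + 3125*x - 3125 = (x - 5)^5

Eigenvalues and multiplicities (the geometric multiplicity of λ is n − rank(A − λI), which equals the number of Jordan blocks for λ):
  λ = 5: algebraic multiplicity = 5, geometric multiplicity = 3

Determining the block sizes for each eigenvalue:
  λ = 5: with am = 5 and gm = 3, the partition is not yet determined (e.g. several partitions of 5 into 3 parts exist). Let N = A − (5)·I. Computing rank(N^1) = 2, rank(N^2) = 0; the number of blocks of size ≥ j is rank(N^{j−1}) − rank(N^j), giving [3, 2]. So we have 2 block(s) of size 2, 1 block(s) of size 1 → block sizes [2, 2, 1]

Assembling the blocks gives a Jordan form
J =
  [5, 1, 0, 0, 0]
  [0, 5, 0, 0, 0]
  [0, 0, 5, 1, 0]
  [0, 0, 0, 5, 0]
  [0, 0, 0, 0, 5]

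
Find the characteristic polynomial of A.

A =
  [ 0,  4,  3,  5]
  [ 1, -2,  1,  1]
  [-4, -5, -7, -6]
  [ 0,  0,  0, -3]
x^4 + 12*x^3 + 54*x^2 + 108*x + 81

Expanding det(x·I − A) (e.g. by cofactor expansion or by noting that A is similar to its Jordan form J, which has the same characteristic polynomial as A) gives
  χ_A(x) = x^4 + 12*x^3 + 54*x^2 + 108*x + 81
which factors as (x + 3)^4. The eigenvalues (with algebraic multiplicities) are λ = -3 with multiplicity 4.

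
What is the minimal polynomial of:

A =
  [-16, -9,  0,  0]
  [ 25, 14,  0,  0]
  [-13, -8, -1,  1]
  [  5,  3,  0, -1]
x^2 + 2*x + 1

The characteristic polynomial is χ_A(x) = (x + 1)^4, so the eigenvalues are known. The minimal polynomial is
  m_A(x) = Π_λ (x − λ)^{k_λ}
where k_λ is the size of the *largest* Jordan block for λ (equivalently, the smallest k with (A − λI)^k v = 0 for every generalised eigenvector v of λ).

  λ = -1: largest Jordan block has size 2, contributing (x + 1)^2

So m_A(x) = (x + 1)^2 = x^2 + 2*x + 1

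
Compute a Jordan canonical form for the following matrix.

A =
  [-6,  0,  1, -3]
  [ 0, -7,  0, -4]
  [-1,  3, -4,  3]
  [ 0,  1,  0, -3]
J_2(-5) ⊕ J_2(-5)

The characteristic polynomial is
  det(x·I − A) = x^4 + 20*x^3 + 150*x^2 + 500*x + 625 = (x + 5)^4

Eigenvalues and multiplicities (the geometric multiplicity of λ is n − rank(A − λI), which equals the number of Jordan blocks for λ):
  λ = -5: algebraic multiplicity = 4, geometric multiplicity = 2

Determining the block sizes for each eigenvalue:
  λ = -5: with am = 4 and gm = 2, the partition is not yet determined (e.g. several partitions of 4 into 2 parts exist). Let N = A − (-5)·I. Computing rank(N^1) = 2, rank(N^2) = 0; the number of blocks of size ≥ j is rank(N^{j−1}) − rank(N^j), giving [2, 2]. So we have 2 block(s) of size 2 → block sizes [2, 2]

Assembling the blocks gives a Jordan form
J =
  [-5,  1,  0,  0]
  [ 0, -5,  0,  0]
  [ 0,  0, -5,  1]
  [ 0,  0,  0, -5]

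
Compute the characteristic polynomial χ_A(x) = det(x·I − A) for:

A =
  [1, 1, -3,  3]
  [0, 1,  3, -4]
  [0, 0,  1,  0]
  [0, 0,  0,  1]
x^4 - 4*x^3 + 6*x^2 - 4*x + 1

Expanding det(x·I − A) (e.g. by cofactor expansion or by noting that A is similar to its Jordan form J, which has the same characteristic polynomial as A) gives
  χ_A(x) = x^4 - 4*x^3 + 6*x^2 - 4*x + 1
which factors as (x - 1)^4. The eigenvalues (with algebraic multiplicities) are λ = 1 with multiplicity 4.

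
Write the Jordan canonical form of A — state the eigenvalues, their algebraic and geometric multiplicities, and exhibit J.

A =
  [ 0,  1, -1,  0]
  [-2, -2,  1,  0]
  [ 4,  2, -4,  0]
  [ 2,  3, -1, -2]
J_3(-2) ⊕ J_1(-2)

The characteristic polynomial is
  det(x·I − A) = x^4 + 8*x^3 + 24*x^2 + 32*x + 16 = (x + 2)^4

Eigenvalues and multiplicities (the geometric multiplicity of λ is n − rank(A − λI), which equals the number of Jordan blocks for λ):
  λ = -2: algebraic multiplicity = 4, geometric multiplicity = 2

Determining the block sizes for each eigenvalue:
  λ = -2: with am = 4 and gm = 2, the partition is not yet determined (e.g. several partitions of 4 into 2 parts exist). Let N = A − (-2)·I. Computing rank(N^1) = 2, rank(N^2) = 1, rank(N^3) = 0; the number of blocks of size ≥ j is rank(N^{j−1}) − rank(N^j), giving [2, 1, 1]. So we have 1 block(s) of size 3, 1 block(s) of size 1 → block sizes [3, 1]

Assembling the blocks gives a Jordan form
J =
  [-2,  1,  0,  0]
  [ 0, -2,  1,  0]
  [ 0,  0, -2,  0]
  [ 0,  0,  0, -2]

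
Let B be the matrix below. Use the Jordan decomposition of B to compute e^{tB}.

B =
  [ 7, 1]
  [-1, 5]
e^{tB} =
  [t*exp(6*t) + exp(6*t), t*exp(6*t)]
  [-t*exp(6*t), -t*exp(6*t) + exp(6*t)]

Strategy: write B = P · J · P⁻¹ where J is a Jordan canonical form, so e^{tB} = P · e^{tJ} · P⁻¹, and e^{tJ} can be computed block-by-block.

B has Jordan form
J =
  [6, 1]
  [0, 6]
(up to reordering of blocks).

Per-block formulas:
  For a 2×2 Jordan block J_2(6): exp(t · J_2(6)) = e^(6t)·(I + t·N), where N is the 2×2 nilpotent shift.

After assembling e^{tJ} and conjugating by P, we get:

e^{tB} =
  [t*exp(6*t) + exp(6*t), t*exp(6*t)]
  [-t*exp(6*t), -t*exp(6*t) + exp(6*t)]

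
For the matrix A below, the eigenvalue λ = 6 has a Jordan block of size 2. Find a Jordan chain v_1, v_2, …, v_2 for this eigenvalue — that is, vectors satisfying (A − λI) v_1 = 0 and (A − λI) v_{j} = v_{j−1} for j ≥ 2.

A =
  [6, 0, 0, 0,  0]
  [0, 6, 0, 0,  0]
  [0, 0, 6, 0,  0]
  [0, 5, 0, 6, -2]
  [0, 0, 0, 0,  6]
A Jordan chain for λ = 6 of length 2:
v_1 = (0, 0, 0, 5, 0)ᵀ
v_2 = (0, 1, 0, 0, 0)ᵀ

Let N = A − (6)·I. We want v_2 with N^2 v_2 = 0 but N^1 v_2 ≠ 0; then v_{j-1} := N · v_j for j = 2, …, 2.

Pick v_2 = (0, 1, 0, 0, 0)ᵀ.
Then v_1 = N · v_2 = (0, 0, 0, 5, 0)ᵀ.

Sanity check: (A − (6)·I) v_1 = (0, 0, 0, 0, 0)ᵀ = 0. ✓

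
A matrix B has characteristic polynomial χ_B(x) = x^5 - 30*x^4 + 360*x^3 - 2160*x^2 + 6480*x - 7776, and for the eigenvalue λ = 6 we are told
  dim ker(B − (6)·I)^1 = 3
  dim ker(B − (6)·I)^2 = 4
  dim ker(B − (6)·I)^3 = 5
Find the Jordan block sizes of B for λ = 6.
Block sizes for λ = 6: [3, 1, 1]

From the dimensions of kernels of powers, the number of Jordan blocks of size at least j is d_j − d_{j−1} where d_j = dim ker(N^j) (with d_0 = 0). Computing the differences gives [3, 1, 1].
The number of blocks of size exactly k is (#blocks of size ≥ k) − (#blocks of size ≥ k + 1), so the partition is: 2 block(s) of size 1, 1 block(s) of size 3.
In nonincreasing order the block sizes are [3, 1, 1].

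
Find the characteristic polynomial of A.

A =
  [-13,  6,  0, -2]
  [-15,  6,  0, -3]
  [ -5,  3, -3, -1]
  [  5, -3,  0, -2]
x^4 + 12*x^3 + 54*x^2 + 108*x + 81

Expanding det(x·I − A) (e.g. by cofactor expansion or by noting that A is similar to its Jordan form J, which has the same characteristic polynomial as A) gives
  χ_A(x) = x^4 + 12*x^3 + 54*x^2 + 108*x + 81
which factors as (x + 3)^4. The eigenvalues (with algebraic multiplicities) are λ = -3 with multiplicity 4.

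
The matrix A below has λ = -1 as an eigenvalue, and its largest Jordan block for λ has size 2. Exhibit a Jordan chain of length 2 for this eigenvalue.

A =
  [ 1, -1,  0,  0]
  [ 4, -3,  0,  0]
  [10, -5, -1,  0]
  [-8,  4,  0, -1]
A Jordan chain for λ = -1 of length 2:
v_1 = (2, 4, 10, -8)ᵀ
v_2 = (1, 0, 0, 0)ᵀ

Let N = A − (-1)·I. We want v_2 with N^2 v_2 = 0 but N^1 v_2 ≠ 0; then v_{j-1} := N · v_j for j = 2, …, 2.

Pick v_2 = (1, 0, 0, 0)ᵀ.
Then v_1 = N · v_2 = (2, 4, 10, -8)ᵀ.

Sanity check: (A − (-1)·I) v_1 = (0, 0, 0, 0)ᵀ = 0. ✓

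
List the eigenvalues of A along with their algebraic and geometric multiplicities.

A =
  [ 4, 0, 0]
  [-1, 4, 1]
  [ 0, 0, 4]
λ = 4: alg = 3, geom = 2

Step 1 — factor the characteristic polynomial to read off the algebraic multiplicities:
  χ_A(x) = (x - 4)^3

Step 2 — compute geometric multiplicities via the rank-nullity identity g(λ) = n − rank(A − λI):
  rank(A − (4)·I) = 1, so dim ker(A − (4)·I) = n − 1 = 2

Summary:
  λ = 4: algebraic multiplicity = 3, geometric multiplicity = 2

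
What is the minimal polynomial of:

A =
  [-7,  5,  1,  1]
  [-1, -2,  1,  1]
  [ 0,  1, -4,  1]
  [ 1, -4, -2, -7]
x^3 + 15*x^2 + 75*x + 125

The characteristic polynomial is χ_A(x) = (x + 5)^4, so the eigenvalues are known. The minimal polynomial is
  m_A(x) = Π_λ (x − λ)^{k_λ}
where k_λ is the size of the *largest* Jordan block for λ (equivalently, the smallest k with (A − λI)^k v = 0 for every generalised eigenvector v of λ).

  λ = -5: largest Jordan block has size 3, contributing (x + 5)^3

So m_A(x) = (x + 5)^3 = x^3 + 15*x^2 + 75*x + 125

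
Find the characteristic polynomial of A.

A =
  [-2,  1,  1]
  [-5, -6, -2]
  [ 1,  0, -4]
x^3 + 12*x^2 + 48*x + 64

Expanding det(x·I − A) (e.g. by cofactor expansion or by noting that A is similar to its Jordan form J, which has the same characteristic polynomial as A) gives
  χ_A(x) = x^3 + 12*x^2 + 48*x + 64
which factors as (x + 4)^3. The eigenvalues (with algebraic multiplicities) are λ = -4 with multiplicity 3.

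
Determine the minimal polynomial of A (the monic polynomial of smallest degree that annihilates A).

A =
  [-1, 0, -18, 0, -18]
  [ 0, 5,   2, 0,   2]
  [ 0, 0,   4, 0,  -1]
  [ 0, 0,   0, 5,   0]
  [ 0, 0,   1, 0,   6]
x^3 - 9*x^2 + 15*x + 25

The characteristic polynomial is χ_A(x) = (x - 5)^4*(x + 1), so the eigenvalues are known. The minimal polynomial is
  m_A(x) = Π_λ (x − λ)^{k_λ}
where k_λ is the size of the *largest* Jordan block for λ (equivalently, the smallest k with (A − λI)^k v = 0 for every generalised eigenvector v of λ).

  λ = -1: largest Jordan block has size 1, contributing (x + 1)
  λ = 5: largest Jordan block has size 2, contributing (x − 5)^2

So m_A(x) = (x - 5)^2*(x + 1) = x^3 - 9*x^2 + 15*x + 25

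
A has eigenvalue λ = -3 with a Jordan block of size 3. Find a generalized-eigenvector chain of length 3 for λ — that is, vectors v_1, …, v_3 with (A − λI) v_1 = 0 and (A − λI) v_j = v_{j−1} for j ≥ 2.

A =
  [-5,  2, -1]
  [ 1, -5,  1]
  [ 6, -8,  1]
A Jordan chain for λ = -3 of length 3:
v_1 = (0, 2, 4)ᵀ
v_2 = (-2, 1, 6)ᵀ
v_3 = (1, 0, 0)ᵀ

Let N = A − (-3)·I. We want v_3 with N^3 v_3 = 0 but N^2 v_3 ≠ 0; then v_{j-1} := N · v_j for j = 3, …, 2.

Pick v_3 = (1, 0, 0)ᵀ.
Then v_2 = N · v_3 = (-2, 1, 6)ᵀ.
Then v_1 = N · v_2 = (0, 2, 4)ᵀ.

Sanity check: (A − (-3)·I) v_1 = (0, 0, 0)ᵀ = 0. ✓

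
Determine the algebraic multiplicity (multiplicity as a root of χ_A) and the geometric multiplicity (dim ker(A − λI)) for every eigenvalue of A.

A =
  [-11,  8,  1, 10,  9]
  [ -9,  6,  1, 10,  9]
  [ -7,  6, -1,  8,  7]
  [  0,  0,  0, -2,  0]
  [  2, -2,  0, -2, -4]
λ = -4: alg = 1, geom = 1; λ = -2: alg = 4, geom = 3

Step 1 — factor the characteristic polynomial to read off the algebraic multiplicities:
  χ_A(x) = (x + 2)^4*(x + 4)

Step 2 — compute geometric multiplicities via the rank-nullity identity g(λ) = n − rank(A − λI):
  rank(A − (-4)·I) = 4, so dim ker(A − (-4)·I) = n − 4 = 1
  rank(A − (-2)·I) = 2, so dim ker(A − (-2)·I) = n − 2 = 3

Summary:
  λ = -4: algebraic multiplicity = 1, geometric multiplicity = 1
  λ = -2: algebraic multiplicity = 4, geometric multiplicity = 3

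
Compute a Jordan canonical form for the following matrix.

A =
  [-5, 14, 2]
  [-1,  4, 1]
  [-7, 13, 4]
J_1(-3) ⊕ J_2(3)

The characteristic polynomial is
  det(x·I − A) = x^3 - 3*x^2 - 9*x + 27 = (x - 3)^2*(x + 3)

Eigenvalues and multiplicities (the geometric multiplicity of λ is n − rank(A − λI), which equals the number of Jordan blocks for λ):
  λ = -3: algebraic multiplicity = 1, geometric multiplicity = 1
  λ = 3: algebraic multiplicity = 2, geometric multiplicity = 1

Determining the block sizes for each eigenvalue:
  λ = -3: one block (gm = 1), so the single block has size am = 1 → block sizes [1]
  λ = 3: one block (gm = 1), so the single block has size am = 2 → block sizes [2]

Assembling the blocks gives a Jordan form
J =
  [-3, 0, 0]
  [ 0, 3, 1]
  [ 0, 0, 3]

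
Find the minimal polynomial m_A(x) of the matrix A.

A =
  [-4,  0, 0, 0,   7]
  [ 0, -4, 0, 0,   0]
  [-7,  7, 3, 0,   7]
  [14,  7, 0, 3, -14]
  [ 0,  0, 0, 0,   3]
x^2 + x - 12

The characteristic polynomial is χ_A(x) = (x - 3)^3*(x + 4)^2, so the eigenvalues are known. The minimal polynomial is
  m_A(x) = Π_λ (x − λ)^{k_λ}
where k_λ is the size of the *largest* Jordan block for λ (equivalently, the smallest k with (A − λI)^k v = 0 for every generalised eigenvector v of λ).

  λ = -4: largest Jordan block has size 1, contributing (x + 4)
  λ = 3: largest Jordan block has size 1, contributing (x − 3)

So m_A(x) = (x - 3)*(x + 4) = x^2 + x - 12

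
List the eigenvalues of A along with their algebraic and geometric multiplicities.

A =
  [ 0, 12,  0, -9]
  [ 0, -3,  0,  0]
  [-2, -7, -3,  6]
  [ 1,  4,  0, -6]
λ = -3: alg = 4, geom = 2

Step 1 — factor the characteristic polynomial to read off the algebraic multiplicities:
  χ_A(x) = (x + 3)^4

Step 2 — compute geometric multiplicities via the rank-nullity identity g(λ) = n − rank(A − λI):
  rank(A − (-3)·I) = 2, so dim ker(A − (-3)·I) = n − 2 = 2

Summary:
  λ = -3: algebraic multiplicity = 4, geometric multiplicity = 2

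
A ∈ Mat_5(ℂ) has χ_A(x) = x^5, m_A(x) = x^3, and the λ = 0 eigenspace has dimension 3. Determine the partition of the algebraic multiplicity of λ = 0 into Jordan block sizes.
Block sizes for λ = 0: [3, 1, 1]

Step 1 — from the characteristic polynomial, algebraic multiplicity of λ = 0 is 5. From dim ker(A − (0)·I) = 3, there are exactly 3 Jordan blocks for λ = 0.
Step 2 — from the minimal polynomial, the factor (x − 0)^3 tells us the largest block for λ = 0 has size 3.
Step 3 — with total size 5, 3 blocks, and largest block 3, the block sizes (in nonincreasing order) are [3, 1, 1].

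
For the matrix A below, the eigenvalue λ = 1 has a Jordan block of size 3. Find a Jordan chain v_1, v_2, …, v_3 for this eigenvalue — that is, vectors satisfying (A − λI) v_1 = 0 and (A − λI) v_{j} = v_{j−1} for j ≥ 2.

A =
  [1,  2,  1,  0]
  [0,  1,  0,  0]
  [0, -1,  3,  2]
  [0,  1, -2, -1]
A Jordan chain for λ = 1 of length 3:
v_1 = (-1, 0, 0, 0)ᵀ
v_2 = (2, 0, -1, 1)ᵀ
v_3 = (0, 1, 0, 0)ᵀ

Let N = A − (1)·I. We want v_3 with N^3 v_3 = 0 but N^2 v_3 ≠ 0; then v_{j-1} := N · v_j for j = 3, …, 2.

Pick v_3 = (0, 1, 0, 0)ᵀ.
Then v_2 = N · v_3 = (2, 0, -1, 1)ᵀ.
Then v_1 = N · v_2 = (-1, 0, 0, 0)ᵀ.

Sanity check: (A − (1)·I) v_1 = (0, 0, 0, 0)ᵀ = 0. ✓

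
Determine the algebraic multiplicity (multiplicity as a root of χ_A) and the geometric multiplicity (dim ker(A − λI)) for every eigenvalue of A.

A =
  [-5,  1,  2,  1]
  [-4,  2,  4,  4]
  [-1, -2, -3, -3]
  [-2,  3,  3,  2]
λ = -2: alg = 3, geom = 1; λ = 2: alg = 1, geom = 1

Step 1 — factor the characteristic polynomial to read off the algebraic multiplicities:
  χ_A(x) = (x - 2)*(x + 2)^3

Step 2 — compute geometric multiplicities via the rank-nullity identity g(λ) = n − rank(A − λI):
  rank(A − (-2)·I) = 3, so dim ker(A − (-2)·I) = n − 3 = 1
  rank(A − (2)·I) = 3, so dim ker(A − (2)·I) = n − 3 = 1

Summary:
  λ = -2: algebraic multiplicity = 3, geometric multiplicity = 1
  λ = 2: algebraic multiplicity = 1, geometric multiplicity = 1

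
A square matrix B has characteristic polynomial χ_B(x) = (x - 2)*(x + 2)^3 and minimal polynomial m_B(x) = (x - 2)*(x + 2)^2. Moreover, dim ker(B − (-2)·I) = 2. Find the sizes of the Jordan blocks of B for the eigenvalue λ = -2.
Block sizes for λ = -2: [2, 1]

Step 1 — from the characteristic polynomial, algebraic multiplicity of λ = -2 is 3. From dim ker(B − (-2)·I) = 2, there are exactly 2 Jordan blocks for λ = -2.
Step 2 — from the minimal polynomial, the factor (x + 2)^2 tells us the largest block for λ = -2 has size 2.
Step 3 — with total size 3, 2 blocks, and largest block 2, the block sizes (in nonincreasing order) are [2, 1].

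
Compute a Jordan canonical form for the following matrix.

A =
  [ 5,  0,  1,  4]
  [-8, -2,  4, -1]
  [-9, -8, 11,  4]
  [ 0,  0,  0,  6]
J_2(4) ⊕ J_2(6)

The characteristic polynomial is
  det(x·I − A) = x^4 - 20*x^3 + 148*x^2 - 480*x + 576 = (x - 6)^2*(x - 4)^2

Eigenvalues and multiplicities (the geometric multiplicity of λ is n − rank(A − λI), which equals the number of Jordan blocks for λ):
  λ = 4: algebraic multiplicity = 2, geometric multiplicity = 1
  λ = 6: algebraic multiplicity = 2, geometric multiplicity = 1

Determining the block sizes for each eigenvalue:
  λ = 4: one block (gm = 1), so the single block has size am = 2 → block sizes [2]
  λ = 6: one block (gm = 1), so the single block has size am = 2 → block sizes [2]

Assembling the blocks gives a Jordan form
J =
  [4, 1, 0, 0]
  [0, 4, 0, 0]
  [0, 0, 6, 1]
  [0, 0, 0, 6]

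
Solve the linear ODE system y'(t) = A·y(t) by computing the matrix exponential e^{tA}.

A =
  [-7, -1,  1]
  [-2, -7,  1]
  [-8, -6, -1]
e^{tA} =
  [-t^2*exp(-5*t) - 2*t*exp(-5*t) + exp(-5*t), -t^2*exp(-5*t) - t*exp(-5*t), t^2*exp(-5*t)/2 + t*exp(-5*t)]
  [-2*t*exp(-5*t), -2*t*exp(-5*t) + exp(-5*t), t*exp(-5*t)]
  [-2*t^2*exp(-5*t) - 8*t*exp(-5*t), -2*t^2*exp(-5*t) - 6*t*exp(-5*t), t^2*exp(-5*t) + 4*t*exp(-5*t) + exp(-5*t)]

Strategy: write A = P · J · P⁻¹ where J is a Jordan canonical form, so e^{tA} = P · e^{tJ} · P⁻¹, and e^{tJ} can be computed block-by-block.

A has Jordan form
J =
  [-5,  1,  0]
  [ 0, -5,  1]
  [ 0,  0, -5]
(up to reordering of blocks).

Per-block formulas:
  For a 3×3 Jordan block J_3(-5): exp(t · J_3(-5)) = e^(-5t)·(I + t·N + (t^2/2)·N^2), where N is the 3×3 nilpotent shift.

After assembling e^{tJ} and conjugating by P, we get:

e^{tA} =
  [-t^2*exp(-5*t) - 2*t*exp(-5*t) + exp(-5*t), -t^2*exp(-5*t) - t*exp(-5*t), t^2*exp(-5*t)/2 + t*exp(-5*t)]
  [-2*t*exp(-5*t), -2*t*exp(-5*t) + exp(-5*t), t*exp(-5*t)]
  [-2*t^2*exp(-5*t) - 8*t*exp(-5*t), -2*t^2*exp(-5*t) - 6*t*exp(-5*t), t^2*exp(-5*t) + 4*t*exp(-5*t) + exp(-5*t)]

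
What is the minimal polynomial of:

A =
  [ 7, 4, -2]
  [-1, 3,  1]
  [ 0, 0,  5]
x^2 - 10*x + 25

The characteristic polynomial is χ_A(x) = (x - 5)^3, so the eigenvalues are known. The minimal polynomial is
  m_A(x) = Π_λ (x − λ)^{k_λ}
where k_λ is the size of the *largest* Jordan block for λ (equivalently, the smallest k with (A − λI)^k v = 0 for every generalised eigenvector v of λ).

  λ = 5: largest Jordan block has size 2, contributing (x − 5)^2

So m_A(x) = (x - 5)^2 = x^2 - 10*x + 25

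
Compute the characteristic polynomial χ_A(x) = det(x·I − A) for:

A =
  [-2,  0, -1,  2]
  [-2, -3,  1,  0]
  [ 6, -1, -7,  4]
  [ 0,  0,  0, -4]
x^4 + 16*x^3 + 96*x^2 + 256*x + 256

Expanding det(x·I − A) (e.g. by cofactor expansion or by noting that A is similar to its Jordan form J, which has the same characteristic polynomial as A) gives
  χ_A(x) = x^4 + 16*x^3 + 96*x^2 + 256*x + 256
which factors as (x + 4)^4. The eigenvalues (with algebraic multiplicities) are λ = -4 with multiplicity 4.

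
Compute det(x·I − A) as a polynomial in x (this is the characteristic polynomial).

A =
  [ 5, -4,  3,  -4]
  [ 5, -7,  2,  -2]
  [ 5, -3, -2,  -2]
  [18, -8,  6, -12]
x^4 + 16*x^3 + 96*x^2 + 256*x + 256

Expanding det(x·I − A) (e.g. by cofactor expansion or by noting that A is similar to its Jordan form J, which has the same characteristic polynomial as A) gives
  χ_A(x) = x^4 + 16*x^3 + 96*x^2 + 256*x + 256
which factors as (x + 4)^4. The eigenvalues (with algebraic multiplicities) are λ = -4 with multiplicity 4.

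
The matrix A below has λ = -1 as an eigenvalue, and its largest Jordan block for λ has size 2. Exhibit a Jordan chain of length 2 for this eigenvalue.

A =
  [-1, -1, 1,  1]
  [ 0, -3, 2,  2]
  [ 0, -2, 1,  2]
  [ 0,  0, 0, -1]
A Jordan chain for λ = -1 of length 2:
v_1 = (-1, -2, -2, 0)ᵀ
v_2 = (0, 1, 0, 0)ᵀ

Let N = A − (-1)·I. We want v_2 with N^2 v_2 = 0 but N^1 v_2 ≠ 0; then v_{j-1} := N · v_j for j = 2, …, 2.

Pick v_2 = (0, 1, 0, 0)ᵀ.
Then v_1 = N · v_2 = (-1, -2, -2, 0)ᵀ.

Sanity check: (A − (-1)·I) v_1 = (0, 0, 0, 0)ᵀ = 0. ✓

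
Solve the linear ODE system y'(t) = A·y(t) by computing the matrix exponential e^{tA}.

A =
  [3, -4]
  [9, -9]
e^{tA} =
  [6*t*exp(-3*t) + exp(-3*t), -4*t*exp(-3*t)]
  [9*t*exp(-3*t), -6*t*exp(-3*t) + exp(-3*t)]

Strategy: write A = P · J · P⁻¹ where J is a Jordan canonical form, so e^{tA} = P · e^{tJ} · P⁻¹, and e^{tJ} can be computed block-by-block.

A has Jordan form
J =
  [-3,  1]
  [ 0, -3]
(up to reordering of blocks).

Per-block formulas:
  For a 2×2 Jordan block J_2(-3): exp(t · J_2(-3)) = e^(-3t)·(I + t·N), where N is the 2×2 nilpotent shift.

After assembling e^{tJ} and conjugating by P, we get:

e^{tA} =
  [6*t*exp(-3*t) + exp(-3*t), -4*t*exp(-3*t)]
  [9*t*exp(-3*t), -6*t*exp(-3*t) + exp(-3*t)]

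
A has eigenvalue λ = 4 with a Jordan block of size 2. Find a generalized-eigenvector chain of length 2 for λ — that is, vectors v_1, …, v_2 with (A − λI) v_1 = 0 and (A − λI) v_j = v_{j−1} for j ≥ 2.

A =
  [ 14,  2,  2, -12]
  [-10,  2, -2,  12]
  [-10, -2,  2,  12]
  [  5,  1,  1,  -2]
A Jordan chain for λ = 4 of length 2:
v_1 = (10, -10, -10, 5)ᵀ
v_2 = (1, 0, 0, 0)ᵀ

Let N = A − (4)·I. We want v_2 with N^2 v_2 = 0 but N^1 v_2 ≠ 0; then v_{j-1} := N · v_j for j = 2, …, 2.

Pick v_2 = (1, 0, 0, 0)ᵀ.
Then v_1 = N · v_2 = (10, -10, -10, 5)ᵀ.

Sanity check: (A − (4)·I) v_1 = (0, 0, 0, 0)ᵀ = 0. ✓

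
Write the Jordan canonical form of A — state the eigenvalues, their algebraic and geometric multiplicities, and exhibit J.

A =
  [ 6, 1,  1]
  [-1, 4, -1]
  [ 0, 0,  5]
J_2(5) ⊕ J_1(5)

The characteristic polynomial is
  det(x·I − A) = x^3 - 15*x^2 + 75*x - 125 = (x - 5)^3

Eigenvalues and multiplicities (the geometric multiplicity of λ is n − rank(A − λI), which equals the number of Jordan blocks for λ):
  λ = 5: algebraic multiplicity = 3, geometric multiplicity = 2

Determining the block sizes for each eigenvalue:
  λ = 5: 2 blocks summing to 3 forces exactly one block of size 2 and the rest size 1 → block sizes [2, 1]

Assembling the blocks gives a Jordan form
J =
  [5, 1, 0]
  [0, 5, 0]
  [0, 0, 5]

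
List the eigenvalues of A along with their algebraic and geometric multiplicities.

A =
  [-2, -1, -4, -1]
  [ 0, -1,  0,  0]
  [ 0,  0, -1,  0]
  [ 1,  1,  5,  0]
λ = -1: alg = 4, geom = 2

Step 1 — factor the characteristic polynomial to read off the algebraic multiplicities:
  χ_A(x) = (x + 1)^4

Step 2 — compute geometric multiplicities via the rank-nullity identity g(λ) = n − rank(A − λI):
  rank(A − (-1)·I) = 2, so dim ker(A − (-1)·I) = n − 2 = 2

Summary:
  λ = -1: algebraic multiplicity = 4, geometric multiplicity = 2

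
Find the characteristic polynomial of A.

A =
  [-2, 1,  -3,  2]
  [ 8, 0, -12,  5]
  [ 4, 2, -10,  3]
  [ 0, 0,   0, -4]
x^4 + 16*x^3 + 96*x^2 + 256*x + 256

Expanding det(x·I − A) (e.g. by cofactor expansion or by noting that A is similar to its Jordan form J, which has the same characteristic polynomial as A) gives
  χ_A(x) = x^4 + 16*x^3 + 96*x^2 + 256*x + 256
which factors as (x + 4)^4. The eigenvalues (with algebraic multiplicities) are λ = -4 with multiplicity 4.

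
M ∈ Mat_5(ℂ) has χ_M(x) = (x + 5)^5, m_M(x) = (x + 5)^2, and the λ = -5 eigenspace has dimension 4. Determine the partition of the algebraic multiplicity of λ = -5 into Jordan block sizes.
Block sizes for λ = -5: [2, 1, 1, 1]

Step 1 — from the characteristic polynomial, algebraic multiplicity of λ = -5 is 5. From dim ker(M − (-5)·I) = 4, there are exactly 4 Jordan blocks for λ = -5.
Step 2 — from the minimal polynomial, the factor (x + 5)^2 tells us the largest block for λ = -5 has size 2.
Step 3 — with total size 5, 4 blocks, and largest block 2, the block sizes (in nonincreasing order) are [2, 1, 1, 1].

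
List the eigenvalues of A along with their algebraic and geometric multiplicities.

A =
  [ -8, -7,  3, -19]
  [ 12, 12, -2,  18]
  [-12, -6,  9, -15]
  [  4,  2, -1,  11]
λ = 6: alg = 4, geom = 2

Step 1 — factor the characteristic polynomial to read off the algebraic multiplicities:
  χ_A(x) = (x - 6)^4

Step 2 — compute geometric multiplicities via the rank-nullity identity g(λ) = n − rank(A − λI):
  rank(A − (6)·I) = 2, so dim ker(A − (6)·I) = n − 2 = 2

Summary:
  λ = 6: algebraic multiplicity = 4, geometric multiplicity = 2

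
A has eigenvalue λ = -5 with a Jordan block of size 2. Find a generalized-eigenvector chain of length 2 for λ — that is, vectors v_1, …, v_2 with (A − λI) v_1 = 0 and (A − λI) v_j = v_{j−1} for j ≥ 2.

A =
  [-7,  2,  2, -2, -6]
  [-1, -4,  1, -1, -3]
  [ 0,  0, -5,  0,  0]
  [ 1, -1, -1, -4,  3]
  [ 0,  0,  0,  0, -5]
A Jordan chain for λ = -5 of length 2:
v_1 = (-2, -1, 0, 1, 0)ᵀ
v_2 = (1, 0, 0, 0, 0)ᵀ

Let N = A − (-5)·I. We want v_2 with N^2 v_2 = 0 but N^1 v_2 ≠ 0; then v_{j-1} := N · v_j for j = 2, …, 2.

Pick v_2 = (1, 0, 0, 0, 0)ᵀ.
Then v_1 = N · v_2 = (-2, -1, 0, 1, 0)ᵀ.

Sanity check: (A − (-5)·I) v_1 = (0, 0, 0, 0, 0)ᵀ = 0. ✓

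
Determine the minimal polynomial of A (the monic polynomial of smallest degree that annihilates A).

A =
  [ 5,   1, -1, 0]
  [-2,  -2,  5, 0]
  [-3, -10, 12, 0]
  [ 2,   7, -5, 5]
x^3 - 15*x^2 + 75*x - 125

The characteristic polynomial is χ_A(x) = (x - 5)^4, so the eigenvalues are known. The minimal polynomial is
  m_A(x) = Π_λ (x − λ)^{k_λ}
where k_λ is the size of the *largest* Jordan block for λ (equivalently, the smallest k with (A − λI)^k v = 0 for every generalised eigenvector v of λ).

  λ = 5: largest Jordan block has size 3, contributing (x − 5)^3

So m_A(x) = (x - 5)^3 = x^3 - 15*x^2 + 75*x - 125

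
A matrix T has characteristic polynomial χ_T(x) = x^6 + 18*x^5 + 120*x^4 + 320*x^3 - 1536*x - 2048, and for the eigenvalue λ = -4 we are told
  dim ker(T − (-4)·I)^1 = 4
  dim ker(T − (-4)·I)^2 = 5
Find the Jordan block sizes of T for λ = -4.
Block sizes for λ = -4: [2, 1, 1, 1]

From the dimensions of kernels of powers, the number of Jordan blocks of size at least j is d_j − d_{j−1} where d_j = dim ker(N^j) (with d_0 = 0). Computing the differences gives [4, 1].
The number of blocks of size exactly k is (#blocks of size ≥ k) − (#blocks of size ≥ k + 1), so the partition is: 3 block(s) of size 1, 1 block(s) of size 2.
In nonincreasing order the block sizes are [2, 1, 1, 1].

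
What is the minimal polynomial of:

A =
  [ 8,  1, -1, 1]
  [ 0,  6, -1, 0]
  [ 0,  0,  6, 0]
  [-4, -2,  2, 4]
x^3 - 18*x^2 + 108*x - 216

The characteristic polynomial is χ_A(x) = (x - 6)^4, so the eigenvalues are known. The minimal polynomial is
  m_A(x) = Π_λ (x − λ)^{k_λ}
where k_λ is the size of the *largest* Jordan block for λ (equivalently, the smallest k with (A − λI)^k v = 0 for every generalised eigenvector v of λ).

  λ = 6: largest Jordan block has size 3, contributing (x − 6)^3

So m_A(x) = (x - 6)^3 = x^3 - 18*x^2 + 108*x - 216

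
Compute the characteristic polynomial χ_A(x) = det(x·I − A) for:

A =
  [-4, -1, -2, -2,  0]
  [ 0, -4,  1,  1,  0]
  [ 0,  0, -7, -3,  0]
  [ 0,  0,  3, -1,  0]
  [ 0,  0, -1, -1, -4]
x^5 + 20*x^4 + 160*x^3 + 640*x^2 + 1280*x + 1024

Expanding det(x·I − A) (e.g. by cofactor expansion or by noting that A is similar to its Jordan form J, which has the same characteristic polynomial as A) gives
  χ_A(x) = x^5 + 20*x^4 + 160*x^3 + 640*x^2 + 1280*x + 1024
which factors as (x + 4)^5. The eigenvalues (with algebraic multiplicities) are λ = -4 with multiplicity 5.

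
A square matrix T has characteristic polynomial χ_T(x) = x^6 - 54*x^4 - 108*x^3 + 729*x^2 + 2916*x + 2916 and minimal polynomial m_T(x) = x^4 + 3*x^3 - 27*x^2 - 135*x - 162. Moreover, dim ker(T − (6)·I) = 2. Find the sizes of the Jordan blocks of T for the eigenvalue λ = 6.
Block sizes for λ = 6: [1, 1]

Step 1 — from the characteristic polynomial, algebraic multiplicity of λ = 6 is 2. From dim ker(T − (6)·I) = 2, there are exactly 2 Jordan blocks for λ = 6.
Step 2 — from the minimal polynomial, the factor (x − 6) tells us the largest block for λ = 6 has size 1.
Step 3 — with total size 2, 2 blocks, and largest block 1, the block sizes (in nonincreasing order) are [1, 1].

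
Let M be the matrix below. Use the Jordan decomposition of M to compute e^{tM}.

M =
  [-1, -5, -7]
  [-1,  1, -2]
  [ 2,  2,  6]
e^{tM} =
  [-3*t*exp(2*t) + exp(2*t), 3*t^2*exp(2*t) - 5*t*exp(2*t), 3*t^2*exp(2*t)/2 - 7*t*exp(2*t)]
  [-t*exp(2*t), t^2*exp(2*t) - t*exp(2*t) + exp(2*t), t^2*exp(2*t)/2 - 2*t*exp(2*t)]
  [2*t*exp(2*t), -2*t^2*exp(2*t) + 2*t*exp(2*t), -t^2*exp(2*t) + 4*t*exp(2*t) + exp(2*t)]

Strategy: write M = P · J · P⁻¹ where J is a Jordan canonical form, so e^{tM} = P · e^{tJ} · P⁻¹, and e^{tJ} can be computed block-by-block.

M has Jordan form
J =
  [2, 1, 0]
  [0, 2, 1]
  [0, 0, 2]
(up to reordering of blocks).

Per-block formulas:
  For a 3×3 Jordan block J_3(2): exp(t · J_3(2)) = e^(2t)·(I + t·N + (t^2/2)·N^2), where N is the 3×3 nilpotent shift.

After assembling e^{tJ} and conjugating by P, we get:

e^{tM} =
  [-3*t*exp(2*t) + exp(2*t), 3*t^2*exp(2*t) - 5*t*exp(2*t), 3*t^2*exp(2*t)/2 - 7*t*exp(2*t)]
  [-t*exp(2*t), t^2*exp(2*t) - t*exp(2*t) + exp(2*t), t^2*exp(2*t)/2 - 2*t*exp(2*t)]
  [2*t*exp(2*t), -2*t^2*exp(2*t) + 2*t*exp(2*t), -t^2*exp(2*t) + 4*t*exp(2*t) + exp(2*t)]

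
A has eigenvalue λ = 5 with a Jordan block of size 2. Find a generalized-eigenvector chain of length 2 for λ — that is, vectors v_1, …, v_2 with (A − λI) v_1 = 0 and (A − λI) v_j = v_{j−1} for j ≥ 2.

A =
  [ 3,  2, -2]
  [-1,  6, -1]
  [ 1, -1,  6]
A Jordan chain for λ = 5 of length 2:
v_1 = (-2, -1, 1)ᵀ
v_2 = (1, 0, 0)ᵀ

Let N = A − (5)·I. We want v_2 with N^2 v_2 = 0 but N^1 v_2 ≠ 0; then v_{j-1} := N · v_j for j = 2, …, 2.

Pick v_2 = (1, 0, 0)ᵀ.
Then v_1 = N · v_2 = (-2, -1, 1)ᵀ.

Sanity check: (A − (5)·I) v_1 = (0, 0, 0)ᵀ = 0. ✓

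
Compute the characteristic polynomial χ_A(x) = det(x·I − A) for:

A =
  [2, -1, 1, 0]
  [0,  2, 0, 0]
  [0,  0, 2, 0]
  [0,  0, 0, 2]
x^4 - 8*x^3 + 24*x^2 - 32*x + 16

Expanding det(x·I − A) (e.g. by cofactor expansion or by noting that A is similar to its Jordan form J, which has the same characteristic polynomial as A) gives
  χ_A(x) = x^4 - 8*x^3 + 24*x^2 - 32*x + 16
which factors as (x - 2)^4. The eigenvalues (with algebraic multiplicities) are λ = 2 with multiplicity 4.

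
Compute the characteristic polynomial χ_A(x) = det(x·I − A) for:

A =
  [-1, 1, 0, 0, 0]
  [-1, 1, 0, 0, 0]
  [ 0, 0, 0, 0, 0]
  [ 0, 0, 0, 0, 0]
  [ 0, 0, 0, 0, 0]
x^5

Expanding det(x·I − A) (e.g. by cofactor expansion or by noting that A is similar to its Jordan form J, which has the same characteristic polynomial as A) gives
  χ_A(x) = x^5
which factors as x^5. The eigenvalues (with algebraic multiplicities) are λ = 0 with multiplicity 5.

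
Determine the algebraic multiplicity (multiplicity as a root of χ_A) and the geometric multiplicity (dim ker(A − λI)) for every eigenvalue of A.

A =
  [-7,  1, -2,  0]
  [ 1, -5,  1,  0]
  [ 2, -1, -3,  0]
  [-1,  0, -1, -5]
λ = -5: alg = 4, geom = 2

Step 1 — factor the characteristic polynomial to read off the algebraic multiplicities:
  χ_A(x) = (x + 5)^4

Step 2 — compute geometric multiplicities via the rank-nullity identity g(λ) = n − rank(A − λI):
  rank(A − (-5)·I) = 2, so dim ker(A − (-5)·I) = n − 2 = 2

Summary:
  λ = -5: algebraic multiplicity = 4, geometric multiplicity = 2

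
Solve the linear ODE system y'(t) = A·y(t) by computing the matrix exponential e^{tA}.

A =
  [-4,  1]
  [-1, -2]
e^{tA} =
  [-t*exp(-3*t) + exp(-3*t), t*exp(-3*t)]
  [-t*exp(-3*t), t*exp(-3*t) + exp(-3*t)]

Strategy: write A = P · J · P⁻¹ where J is a Jordan canonical form, so e^{tA} = P · e^{tJ} · P⁻¹, and e^{tJ} can be computed block-by-block.

A has Jordan form
J =
  [-3,  1]
  [ 0, -3]
(up to reordering of blocks).

Per-block formulas:
  For a 2×2 Jordan block J_2(-3): exp(t · J_2(-3)) = e^(-3t)·(I + t·N), where N is the 2×2 nilpotent shift.

After assembling e^{tJ} and conjugating by P, we get:

e^{tA} =
  [-t*exp(-3*t) + exp(-3*t), t*exp(-3*t)]
  [-t*exp(-3*t), t*exp(-3*t) + exp(-3*t)]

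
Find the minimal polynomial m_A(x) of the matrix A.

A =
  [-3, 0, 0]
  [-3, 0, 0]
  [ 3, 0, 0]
x^2 + 3*x

The characteristic polynomial is χ_A(x) = x^2*(x + 3), so the eigenvalues are known. The minimal polynomial is
  m_A(x) = Π_λ (x − λ)^{k_λ}
where k_λ is the size of the *largest* Jordan block for λ (equivalently, the smallest k with (A − λI)^k v = 0 for every generalised eigenvector v of λ).

  λ = -3: largest Jordan block has size 1, contributing (x + 3)
  λ = 0: largest Jordan block has size 1, contributing (x − 0)

So m_A(x) = x*(x + 3) = x^2 + 3*x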